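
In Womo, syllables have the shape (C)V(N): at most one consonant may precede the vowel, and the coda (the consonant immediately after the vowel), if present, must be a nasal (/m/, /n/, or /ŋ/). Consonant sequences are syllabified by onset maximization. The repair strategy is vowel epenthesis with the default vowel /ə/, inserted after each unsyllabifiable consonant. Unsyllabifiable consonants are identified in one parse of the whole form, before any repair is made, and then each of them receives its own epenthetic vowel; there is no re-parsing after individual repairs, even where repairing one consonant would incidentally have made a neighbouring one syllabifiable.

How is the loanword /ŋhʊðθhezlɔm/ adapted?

Syllabifying with onset maximization leaves /ŋ/, /ð/, /θ/, /z/ stranded (only a nasal (/m/, /n/, or /ŋ/) is licensed in coda position; onsets are limited to one consonant).
Each unlicensed consonant becomes the onset of a new syllable: /ŋ/ → /ŋə/, /ð/ → /ðə/, /θ/ → /θə/, /z/ → /zə/.

ŋəhʊðəθəhezəlɔm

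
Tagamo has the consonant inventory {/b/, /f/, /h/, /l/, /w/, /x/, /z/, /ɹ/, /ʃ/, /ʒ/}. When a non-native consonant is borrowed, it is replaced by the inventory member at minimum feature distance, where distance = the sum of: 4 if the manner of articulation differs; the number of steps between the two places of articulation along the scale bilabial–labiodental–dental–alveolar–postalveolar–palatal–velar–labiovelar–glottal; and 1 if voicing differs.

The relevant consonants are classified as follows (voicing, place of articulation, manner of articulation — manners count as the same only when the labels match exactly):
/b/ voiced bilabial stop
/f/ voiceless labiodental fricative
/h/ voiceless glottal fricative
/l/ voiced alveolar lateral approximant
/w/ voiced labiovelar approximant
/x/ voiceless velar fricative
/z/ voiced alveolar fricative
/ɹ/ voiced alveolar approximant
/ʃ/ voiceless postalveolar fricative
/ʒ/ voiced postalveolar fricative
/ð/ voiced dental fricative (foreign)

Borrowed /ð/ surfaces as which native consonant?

z

/z/ is closest: same manner (fricative), place distance 1 (dental→alveolar), same voicing; total 1. Next closest is /f/ at distance 2.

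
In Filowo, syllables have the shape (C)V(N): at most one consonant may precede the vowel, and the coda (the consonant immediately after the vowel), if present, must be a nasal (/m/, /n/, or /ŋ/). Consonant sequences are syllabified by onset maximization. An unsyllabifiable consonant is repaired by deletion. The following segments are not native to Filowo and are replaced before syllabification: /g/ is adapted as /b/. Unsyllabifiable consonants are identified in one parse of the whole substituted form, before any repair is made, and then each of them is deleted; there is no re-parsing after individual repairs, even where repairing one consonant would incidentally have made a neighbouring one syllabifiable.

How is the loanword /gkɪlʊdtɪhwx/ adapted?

kɪlʊtɪ

Substitution: /g/ → /b/, giving /bkɪlʊdtɪhwx/.
Syllabifying with onset maximization leaves /b/, /d/, /h/, /w/, /x/ stranded (only a nasal (/m/, /n/, or /ŋ/) is licensed in coda position; onsets are limited to one consonant).
Each unlicensed consonant is deleted: /b/, /d/, /h/, /w/, /x/.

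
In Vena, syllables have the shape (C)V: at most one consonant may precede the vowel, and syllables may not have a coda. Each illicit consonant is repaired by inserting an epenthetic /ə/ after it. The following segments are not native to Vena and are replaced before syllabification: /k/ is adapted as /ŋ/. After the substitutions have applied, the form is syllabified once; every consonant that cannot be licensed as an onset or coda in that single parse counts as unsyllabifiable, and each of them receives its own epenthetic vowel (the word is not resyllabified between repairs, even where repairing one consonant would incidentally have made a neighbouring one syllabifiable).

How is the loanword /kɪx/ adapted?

Substitution: /k/ → /ŋ/, giving /ŋɪx/.
Under (C)V, the unsyllabifiable consonants are /x/ (no codas are permitted; onsets are limited to one consonant).
Each unlicensed consonant becomes the onset of a new syllable: /x/ → /xə/.

ŋɪxə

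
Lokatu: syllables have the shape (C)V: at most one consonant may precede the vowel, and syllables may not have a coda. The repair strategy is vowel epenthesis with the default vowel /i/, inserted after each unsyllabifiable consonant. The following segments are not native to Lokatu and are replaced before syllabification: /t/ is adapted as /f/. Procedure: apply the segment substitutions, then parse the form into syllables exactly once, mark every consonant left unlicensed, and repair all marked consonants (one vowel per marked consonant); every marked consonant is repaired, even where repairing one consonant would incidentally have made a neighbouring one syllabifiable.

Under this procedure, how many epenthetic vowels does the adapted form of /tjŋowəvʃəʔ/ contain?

After substitution the input is /fjŋowəvʃəʔ/.
The unsyllabifiable consonants are /f/, /j/, /v/, /ʔ/; each receives one epenthetic vowel.

4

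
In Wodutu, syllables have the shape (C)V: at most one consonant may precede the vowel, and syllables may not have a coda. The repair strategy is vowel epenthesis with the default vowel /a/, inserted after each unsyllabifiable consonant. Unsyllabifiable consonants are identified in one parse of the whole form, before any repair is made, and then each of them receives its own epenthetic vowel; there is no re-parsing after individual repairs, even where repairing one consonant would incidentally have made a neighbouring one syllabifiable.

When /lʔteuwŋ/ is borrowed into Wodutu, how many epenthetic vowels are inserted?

The unsyllabifiable consonants are /l/, /ʔ/, /w/, /ŋ/; each receives one epenthetic vowel.

4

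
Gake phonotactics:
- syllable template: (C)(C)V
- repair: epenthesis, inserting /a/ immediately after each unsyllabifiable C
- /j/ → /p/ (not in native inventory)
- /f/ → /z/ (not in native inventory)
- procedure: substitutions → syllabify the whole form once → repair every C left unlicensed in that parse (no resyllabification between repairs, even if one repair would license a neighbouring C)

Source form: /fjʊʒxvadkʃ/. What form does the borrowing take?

Substitution: /f/ → /z/, /j/ → /p/, giving /zpʊʒxvadkʃ/.
Syllabifying with onset maximization leaves /ʒ/, /d/, /k/, /ʃ/ stranded (no codas are permitted; onsets may contain at most 2 consonants).
Epenthesis after each stranded consonant: /ʒ/ → /ʒa/, /d/ → /da/, /k/ → /ka/, /ʃ/ → /ʃa/.

zpʊʒaxvadakaʃa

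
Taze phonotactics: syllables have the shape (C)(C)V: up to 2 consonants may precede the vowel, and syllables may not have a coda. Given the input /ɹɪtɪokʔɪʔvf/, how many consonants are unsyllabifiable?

3

Under (C)(C)V, the unsyllabifiable consonants are /ʔ/, /v/, /f/ (no codas are permitted; onsets may contain at most 2 consonants).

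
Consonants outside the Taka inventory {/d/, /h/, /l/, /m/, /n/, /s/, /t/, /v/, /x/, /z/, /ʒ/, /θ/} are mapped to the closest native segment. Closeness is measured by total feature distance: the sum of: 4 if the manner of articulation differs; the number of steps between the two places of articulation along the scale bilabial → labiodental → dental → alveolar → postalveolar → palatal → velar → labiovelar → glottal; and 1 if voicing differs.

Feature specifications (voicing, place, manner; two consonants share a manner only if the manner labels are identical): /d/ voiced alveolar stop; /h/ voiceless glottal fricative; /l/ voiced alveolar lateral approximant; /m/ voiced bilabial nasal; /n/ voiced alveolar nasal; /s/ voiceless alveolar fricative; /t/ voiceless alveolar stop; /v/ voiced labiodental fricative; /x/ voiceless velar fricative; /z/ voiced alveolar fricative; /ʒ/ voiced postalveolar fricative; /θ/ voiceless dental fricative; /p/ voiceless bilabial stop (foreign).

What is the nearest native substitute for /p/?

/t/ is closest: same manner (stop), place distance 3 (bilabial→alveolar), same voicing; total 3. Next closest is /d/ at distance 4.

t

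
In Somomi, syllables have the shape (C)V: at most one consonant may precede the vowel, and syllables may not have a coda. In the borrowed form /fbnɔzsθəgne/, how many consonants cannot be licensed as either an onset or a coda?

Syllabifying with onset maximization leaves /f/, /b/, /z/, /s/, /g/ stranded (no codas are permitted; onsets are limited to one consonant).

5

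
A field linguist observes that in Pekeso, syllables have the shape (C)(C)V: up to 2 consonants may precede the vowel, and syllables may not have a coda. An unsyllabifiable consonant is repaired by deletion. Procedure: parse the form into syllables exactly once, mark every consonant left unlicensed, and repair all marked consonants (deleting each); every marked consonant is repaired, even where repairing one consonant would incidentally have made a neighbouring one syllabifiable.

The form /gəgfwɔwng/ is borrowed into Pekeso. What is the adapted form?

Syllabifying with onset maximization leaves /g/, /w/, /n/, /g/ stranded (no codas are permitted; onsets may contain at most 2 consonants).
Each unlicensed consonant is deleted: /g/, /w/, /n/, /g/.

gəfwɔ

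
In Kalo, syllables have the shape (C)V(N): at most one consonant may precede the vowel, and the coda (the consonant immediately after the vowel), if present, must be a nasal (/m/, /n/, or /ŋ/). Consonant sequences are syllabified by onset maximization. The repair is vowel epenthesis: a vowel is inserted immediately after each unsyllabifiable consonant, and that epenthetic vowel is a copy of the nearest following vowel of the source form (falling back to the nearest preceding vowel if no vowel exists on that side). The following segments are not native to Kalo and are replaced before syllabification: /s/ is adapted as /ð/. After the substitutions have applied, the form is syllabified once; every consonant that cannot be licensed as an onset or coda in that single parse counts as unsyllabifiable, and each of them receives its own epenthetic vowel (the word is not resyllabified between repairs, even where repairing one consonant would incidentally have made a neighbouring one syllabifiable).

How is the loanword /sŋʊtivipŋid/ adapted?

Substitution: /s/ → /ð/, giving /ðŋʊtivipŋid/.
The consonants /ð/, /p/, /d/ cannot be parsed into a legal (C)V(N) syllable (only a nasal (/m/, /n/, or /ŋ/) is licensed in coda position; onsets are limited to one consonant).
Epenthesis after each stranded consonant: /ð/ → /ðʊ/, /p/ → /pi/, /d/ → /di/.

ðʊŋʊtivipiŋidi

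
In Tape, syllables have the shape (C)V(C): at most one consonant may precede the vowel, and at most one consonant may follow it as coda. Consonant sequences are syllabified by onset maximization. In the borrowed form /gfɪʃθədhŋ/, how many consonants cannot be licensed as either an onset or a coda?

Syllabifying with onset maximization leaves /g/, /h/, /ŋ/ stranded (at most one coda consonant is licensed; onsets are limited to one consonant).

3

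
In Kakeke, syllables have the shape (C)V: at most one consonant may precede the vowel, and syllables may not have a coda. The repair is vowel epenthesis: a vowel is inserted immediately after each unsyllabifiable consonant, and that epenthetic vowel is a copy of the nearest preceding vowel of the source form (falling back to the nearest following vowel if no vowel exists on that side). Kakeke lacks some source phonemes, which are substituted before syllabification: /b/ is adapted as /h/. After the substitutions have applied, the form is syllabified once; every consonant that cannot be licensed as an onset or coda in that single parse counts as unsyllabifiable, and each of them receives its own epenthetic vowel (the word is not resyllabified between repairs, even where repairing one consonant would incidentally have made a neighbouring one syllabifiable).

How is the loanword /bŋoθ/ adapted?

hoŋoθo

Substitution: /b/ → /h/, giving /hŋoθ/.
Under (C)V, the unsyllabifiable consonants are /h/, /θ/ (no codas are permitted; onsets are limited to one consonant).
Inserting the epenthetic vowel yields /h/ → /ho/, /θ/ → /θo/.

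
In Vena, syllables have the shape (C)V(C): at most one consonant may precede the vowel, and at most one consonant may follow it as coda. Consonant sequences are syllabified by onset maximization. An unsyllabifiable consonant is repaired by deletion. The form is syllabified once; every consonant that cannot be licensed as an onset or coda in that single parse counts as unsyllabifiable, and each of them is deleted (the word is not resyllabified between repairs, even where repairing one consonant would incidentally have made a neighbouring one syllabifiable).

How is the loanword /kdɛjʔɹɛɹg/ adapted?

The consonants /k/, /ʔ/, /g/ cannot be parsed into a legal (C)V(C) syllable (at most one coda consonant is licensed; onsets are limited to one consonant).
Each unlicensed consonant is deleted: /k/, /ʔ/, /g/.

dɛjɹɛɹ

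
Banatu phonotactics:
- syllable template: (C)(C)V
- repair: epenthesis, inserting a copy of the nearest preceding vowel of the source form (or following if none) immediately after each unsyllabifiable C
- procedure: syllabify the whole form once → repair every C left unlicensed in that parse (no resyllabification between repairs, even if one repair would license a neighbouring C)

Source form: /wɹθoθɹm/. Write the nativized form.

Under (C)(C)V, the unsyllabifiable consonants are /w/, /θ/, /ɹ/, /m/ (no codas are permitted; onsets may contain at most 2 consonants).
Each unlicensed consonant becomes the onset of a new syllable: /w/ → /wo/, /θ/ → /θo/, /ɹ/ → /ɹo/, /m/ → /mo/.

woɹθoθoɹomo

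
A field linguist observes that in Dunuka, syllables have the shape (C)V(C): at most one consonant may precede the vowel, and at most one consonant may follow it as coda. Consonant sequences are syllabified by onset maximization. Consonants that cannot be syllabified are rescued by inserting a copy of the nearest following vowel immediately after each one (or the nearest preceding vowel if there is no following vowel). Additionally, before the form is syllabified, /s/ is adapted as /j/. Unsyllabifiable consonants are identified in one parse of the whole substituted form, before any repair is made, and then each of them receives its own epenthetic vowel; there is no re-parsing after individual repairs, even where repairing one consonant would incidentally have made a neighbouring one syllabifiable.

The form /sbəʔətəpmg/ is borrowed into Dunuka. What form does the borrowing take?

jəbəʔətəpməgə

Substitution: /s/ → /j/, giving /jbəʔətəpmg/.
The consonants /j/, /m/, /g/ cannot be parsed into a legal (C)V(C) syllable (at most one coda consonant is licensed; onsets are limited to one consonant).
Each unlicensed consonant becomes the onset of a new syllable: /j/ → /jə/, /m/ → /mə/, /g/ → /gə/.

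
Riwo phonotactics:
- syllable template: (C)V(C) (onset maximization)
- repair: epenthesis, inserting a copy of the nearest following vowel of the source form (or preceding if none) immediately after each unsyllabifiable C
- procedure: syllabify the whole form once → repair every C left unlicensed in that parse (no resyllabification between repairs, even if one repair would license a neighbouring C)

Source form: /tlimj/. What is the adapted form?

tilimji

Syllabifying with onset maximization leaves /t/, /j/ stranded (at most one coda consonant is licensed; onsets are limited to one consonant).
Epenthesis after each stranded consonant: /t/ → /ti/, /j/ → /ji/.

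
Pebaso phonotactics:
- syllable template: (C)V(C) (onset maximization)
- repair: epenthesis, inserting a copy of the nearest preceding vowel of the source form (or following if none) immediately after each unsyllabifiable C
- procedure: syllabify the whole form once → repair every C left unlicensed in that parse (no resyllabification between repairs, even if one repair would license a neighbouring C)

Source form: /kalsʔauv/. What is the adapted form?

kalsaʔauv

The consonants /s/ cannot be parsed into a legal (C)V(C) syllable (at most one coda consonant is licensed; onsets are limited to one consonant).
Inserting the epenthetic vowel yields /s/ → /sa/.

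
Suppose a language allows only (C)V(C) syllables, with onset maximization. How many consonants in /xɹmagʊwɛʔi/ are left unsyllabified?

2

Syllabifying with onset maximization leaves /x/, /ɹ/ stranded (at most one coda consonant is licensed; onsets are limited to one consonant).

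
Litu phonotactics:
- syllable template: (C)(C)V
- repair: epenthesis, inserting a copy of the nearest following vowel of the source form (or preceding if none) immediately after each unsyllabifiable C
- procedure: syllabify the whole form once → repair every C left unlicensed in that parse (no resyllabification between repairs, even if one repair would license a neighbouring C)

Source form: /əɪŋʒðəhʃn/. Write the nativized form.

Syllabifying with onset maximization leaves /ŋ/, /h/, /ʃ/, /n/ stranded (no codas are permitted; onsets may contain at most 2 consonants).
Each unlicensed consonant becomes the onset of a new syllable: /ŋ/ → /ŋə/, /h/ → /hə/, /ʃ/ → /ʃə/, /n/ → /nə/.

əɪŋəʒðəhəʃənə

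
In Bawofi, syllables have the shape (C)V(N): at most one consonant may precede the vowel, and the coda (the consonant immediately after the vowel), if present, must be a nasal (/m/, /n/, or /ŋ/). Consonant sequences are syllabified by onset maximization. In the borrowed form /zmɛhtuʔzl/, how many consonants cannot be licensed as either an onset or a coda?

5

Syllabifying with onset maximization leaves /z/, /h/, /ʔ/, /z/, /l/ stranded (only a nasal (/m/, /n/, or /ŋ/) is licensed in coda position; onsets are limited to one consonant).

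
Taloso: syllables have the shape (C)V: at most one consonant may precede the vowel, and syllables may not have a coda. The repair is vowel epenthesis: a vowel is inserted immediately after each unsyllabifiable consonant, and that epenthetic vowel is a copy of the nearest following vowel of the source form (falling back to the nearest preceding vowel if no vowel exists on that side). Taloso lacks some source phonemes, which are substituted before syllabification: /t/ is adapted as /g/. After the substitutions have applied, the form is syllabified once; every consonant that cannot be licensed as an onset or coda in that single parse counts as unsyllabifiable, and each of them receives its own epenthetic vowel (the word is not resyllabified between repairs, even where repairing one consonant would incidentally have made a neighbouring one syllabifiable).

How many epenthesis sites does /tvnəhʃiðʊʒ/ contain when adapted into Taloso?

4

After substitution the input is /gvnəhʃiðʊʒ/.
The unsyllabifiable consonants are /g/, /v/, /h/, /ʒ/; each receives one epenthetic vowel.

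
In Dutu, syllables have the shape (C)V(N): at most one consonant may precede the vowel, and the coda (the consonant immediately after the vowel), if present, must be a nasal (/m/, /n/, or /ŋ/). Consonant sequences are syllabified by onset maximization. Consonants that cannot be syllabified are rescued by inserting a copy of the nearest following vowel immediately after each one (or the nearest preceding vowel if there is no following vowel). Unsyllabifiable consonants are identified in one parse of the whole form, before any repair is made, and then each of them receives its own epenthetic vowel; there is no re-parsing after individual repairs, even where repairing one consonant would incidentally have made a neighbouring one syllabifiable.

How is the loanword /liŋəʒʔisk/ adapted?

liŋəʒiʔisiki

The consonants /ʒ/, /s/, /k/ cannot be parsed into a legal (C)V(N) syllable (only a nasal (/m/, /n/, or /ŋ/) is licensed in coda position; onsets are limited to one consonant).
Epenthesis after each stranded consonant: /ʒ/ → /ʒi/, /s/ → /si/, /k/ → /ki/.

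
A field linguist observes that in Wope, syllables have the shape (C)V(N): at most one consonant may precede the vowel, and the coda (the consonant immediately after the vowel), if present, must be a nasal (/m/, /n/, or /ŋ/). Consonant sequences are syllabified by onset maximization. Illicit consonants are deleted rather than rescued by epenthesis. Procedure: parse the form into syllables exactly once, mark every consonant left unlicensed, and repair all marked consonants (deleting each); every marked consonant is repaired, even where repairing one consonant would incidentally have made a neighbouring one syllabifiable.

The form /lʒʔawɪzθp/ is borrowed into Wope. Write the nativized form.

Under (C)V(N), the unsyllabifiable consonants are /l/, /ʒ/, /z/, /θ/, /p/ (only a nasal (/m/, /n/, or /ŋ/) is licensed in coda position; onsets are limited to one consonant).
Deleting the stranded consonants removes /l/, /ʒ/, /z/, /θ/, /p/.

ʔawɪ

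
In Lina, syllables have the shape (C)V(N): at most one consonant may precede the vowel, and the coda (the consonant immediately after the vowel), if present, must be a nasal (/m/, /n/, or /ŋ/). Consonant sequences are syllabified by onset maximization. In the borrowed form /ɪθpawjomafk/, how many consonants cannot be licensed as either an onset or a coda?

Under (C)V(N), the unsyllabifiable consonants are /θ/, /w/, /f/, /k/ (only a nasal (/m/, /n/, or /ŋ/) is licensed in coda position; onsets are limited to one consonant).

4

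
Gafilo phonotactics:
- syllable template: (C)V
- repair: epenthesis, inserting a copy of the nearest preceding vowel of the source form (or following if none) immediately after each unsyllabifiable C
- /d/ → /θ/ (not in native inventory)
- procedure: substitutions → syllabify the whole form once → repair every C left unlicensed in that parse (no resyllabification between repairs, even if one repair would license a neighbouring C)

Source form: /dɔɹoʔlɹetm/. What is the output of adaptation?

Substitution: /d/ → /θ/, giving /θɔɹoʔlɹetm/.
The consonants /ʔ/, /l/, /t/, /m/ cannot be parsed into a legal (C)V syllable (no codas are permitted; onsets are limited to one consonant).
Each unlicensed consonant becomes the onset of a new syllable: /ʔ/ → /ʔo/, /l/ → /lo/, /t/ → /te/, /m/ → /me/.

θɔɹoʔoloɹeteme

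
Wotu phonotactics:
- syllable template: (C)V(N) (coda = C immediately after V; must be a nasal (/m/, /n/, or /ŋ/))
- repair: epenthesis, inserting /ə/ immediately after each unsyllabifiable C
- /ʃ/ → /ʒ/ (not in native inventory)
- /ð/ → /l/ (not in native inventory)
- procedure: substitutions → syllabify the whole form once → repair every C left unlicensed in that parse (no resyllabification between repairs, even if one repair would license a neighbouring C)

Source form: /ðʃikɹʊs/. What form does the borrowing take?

ləʒikəɹʊsə

Substitution: /ð/ → /l/, /ʃ/ → /ʒ/, giving /lʒikɹʊs/.
Syllabifying with onset maximization leaves /l/, /k/, /s/ stranded (only a nasal (/m/, /n/, or /ŋ/) is licensed in coda position; onsets are limited to one consonant).
Each unlicensed consonant becomes the onset of a new syllable: /l/ → /lə/, /k/ → /kə/, /s/ → /sə/.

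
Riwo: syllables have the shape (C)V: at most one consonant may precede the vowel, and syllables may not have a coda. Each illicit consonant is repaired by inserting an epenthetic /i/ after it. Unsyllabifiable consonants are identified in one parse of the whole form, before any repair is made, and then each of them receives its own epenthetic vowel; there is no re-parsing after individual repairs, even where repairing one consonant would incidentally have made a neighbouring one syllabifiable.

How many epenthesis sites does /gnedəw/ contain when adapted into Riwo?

The unsyllabifiable consonants are /g/, /w/; each receives one epenthetic vowel.

2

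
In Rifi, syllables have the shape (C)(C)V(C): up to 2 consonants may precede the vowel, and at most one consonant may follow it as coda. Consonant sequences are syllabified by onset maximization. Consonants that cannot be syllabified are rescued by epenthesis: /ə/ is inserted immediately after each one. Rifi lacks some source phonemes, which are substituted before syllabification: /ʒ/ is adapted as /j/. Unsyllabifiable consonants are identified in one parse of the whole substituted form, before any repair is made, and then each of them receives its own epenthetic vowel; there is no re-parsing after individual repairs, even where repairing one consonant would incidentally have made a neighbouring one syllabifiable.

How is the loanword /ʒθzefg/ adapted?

Substitution: /ʒ/ → /j/, giving /jθzefg/.
The consonants /j/, /g/ cannot be parsed into a legal (C)(C)V(C) syllable (at most one coda consonant is licensed; onsets may contain at most 2 consonants).
Epenthesis after each stranded consonant: /j/ → /jə/, /g/ → /gə/.

jəθzefgə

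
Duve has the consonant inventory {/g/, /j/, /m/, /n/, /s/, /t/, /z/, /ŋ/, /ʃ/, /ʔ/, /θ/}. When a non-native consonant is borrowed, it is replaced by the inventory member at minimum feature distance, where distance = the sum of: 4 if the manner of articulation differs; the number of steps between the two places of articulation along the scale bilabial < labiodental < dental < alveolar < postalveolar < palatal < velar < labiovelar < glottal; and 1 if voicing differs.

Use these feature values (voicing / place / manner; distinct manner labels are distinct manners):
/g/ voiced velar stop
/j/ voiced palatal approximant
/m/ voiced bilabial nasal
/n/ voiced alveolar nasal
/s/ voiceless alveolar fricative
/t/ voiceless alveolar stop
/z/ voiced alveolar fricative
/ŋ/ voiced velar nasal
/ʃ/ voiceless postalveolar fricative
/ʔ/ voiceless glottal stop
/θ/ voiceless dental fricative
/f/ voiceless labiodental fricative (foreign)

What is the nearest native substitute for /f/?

θ

/θ/ is closest: same manner (fricative), place distance 1 (labiodental→dental), same voicing; total 1. Next closest is /s/ at distance 2.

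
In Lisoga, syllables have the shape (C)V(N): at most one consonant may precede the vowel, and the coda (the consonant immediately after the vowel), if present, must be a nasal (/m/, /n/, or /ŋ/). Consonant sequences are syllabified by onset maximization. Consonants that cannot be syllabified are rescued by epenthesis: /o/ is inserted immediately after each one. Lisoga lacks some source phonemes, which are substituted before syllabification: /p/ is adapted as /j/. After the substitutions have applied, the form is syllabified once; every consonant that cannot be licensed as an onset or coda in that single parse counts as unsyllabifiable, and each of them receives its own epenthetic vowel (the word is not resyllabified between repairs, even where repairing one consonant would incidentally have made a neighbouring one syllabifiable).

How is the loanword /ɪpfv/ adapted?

Substitution: /p/ → /j/, giving /ɪjfv/.
Under (C)V(N), the unsyllabifiable consonants are /j/, /f/, /v/ (only a nasal (/m/, /n/, or /ŋ/) is licensed in coda position; onsets are limited to one consonant).
Inserting the epenthetic vowel yields /j/ → /jo/, /f/ → /fo/, /v/ → /vo/.

ɪjofovo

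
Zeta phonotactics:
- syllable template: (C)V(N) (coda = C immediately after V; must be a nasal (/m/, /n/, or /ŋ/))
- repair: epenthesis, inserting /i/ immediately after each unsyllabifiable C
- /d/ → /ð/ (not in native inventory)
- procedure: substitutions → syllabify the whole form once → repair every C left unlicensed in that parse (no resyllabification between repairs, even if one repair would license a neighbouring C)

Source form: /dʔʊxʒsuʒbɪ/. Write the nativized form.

ðiʔʊxiʒisuʒibɪ

Substitution: /d/ → /ð/, giving /ðʔʊxʒsuʒbɪ/.
Syllabifying with onset maximization leaves /ð/, /x/, /ʒ/, /ʒ/ stranded (only a nasal (/m/, /n/, or /ŋ/) is licensed in coda position; onsets are limited to one consonant).
Epenthesis after each stranded consonant: /ð/ → /ði/, /x/ → /xi/, /ʒ/ → /ʒi/, /ʒ/ → /ʒi/.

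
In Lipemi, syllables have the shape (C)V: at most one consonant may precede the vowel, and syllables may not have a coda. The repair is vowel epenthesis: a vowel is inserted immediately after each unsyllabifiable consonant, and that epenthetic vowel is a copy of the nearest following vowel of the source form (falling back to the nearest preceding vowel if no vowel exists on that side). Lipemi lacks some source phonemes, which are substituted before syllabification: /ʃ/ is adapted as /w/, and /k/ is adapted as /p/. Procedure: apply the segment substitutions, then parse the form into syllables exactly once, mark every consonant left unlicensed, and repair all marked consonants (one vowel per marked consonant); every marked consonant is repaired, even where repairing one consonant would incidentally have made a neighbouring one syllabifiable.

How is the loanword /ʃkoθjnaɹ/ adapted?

Substitution: /ʃ/ → /w/, /k/ → /p/, giving /wpoθjnaɹ/.
The consonants /w/, /θ/, /j/, /ɹ/ cannot be parsed into a legal (C)V syllable (no codas are permitted; onsets are limited to one consonant).
Epenthesis after each stranded consonant: /w/ → /wo/, /θ/ → /θa/, /j/ → /ja/, /ɹ/ → /ɹa/.

wopoθajanaɹa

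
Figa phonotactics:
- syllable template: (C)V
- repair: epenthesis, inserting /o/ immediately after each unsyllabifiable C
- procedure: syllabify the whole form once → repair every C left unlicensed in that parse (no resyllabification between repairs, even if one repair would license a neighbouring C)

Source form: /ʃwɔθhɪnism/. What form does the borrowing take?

Under (C)V, the unsyllabifiable consonants are /ʃ/, /θ/, /s/, /m/ (no codas are permitted; onsets are limited to one consonant).
Epenthesis after each stranded consonant: /ʃ/ → /ʃo/, /θ/ → /θo/, /s/ → /so/, /m/ → /mo/.

ʃowɔθohɪnisomo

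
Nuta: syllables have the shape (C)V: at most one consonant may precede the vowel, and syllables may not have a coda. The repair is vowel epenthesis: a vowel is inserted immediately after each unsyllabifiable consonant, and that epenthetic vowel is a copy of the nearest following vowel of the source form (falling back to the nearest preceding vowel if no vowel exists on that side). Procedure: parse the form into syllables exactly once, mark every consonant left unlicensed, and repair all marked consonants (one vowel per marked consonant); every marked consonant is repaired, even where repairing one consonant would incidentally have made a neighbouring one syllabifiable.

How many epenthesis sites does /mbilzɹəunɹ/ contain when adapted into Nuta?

5

The unsyllabifiable consonants are /m/, /l/, /z/, /n/, /ɹ/; each receives one epenthetic vowel.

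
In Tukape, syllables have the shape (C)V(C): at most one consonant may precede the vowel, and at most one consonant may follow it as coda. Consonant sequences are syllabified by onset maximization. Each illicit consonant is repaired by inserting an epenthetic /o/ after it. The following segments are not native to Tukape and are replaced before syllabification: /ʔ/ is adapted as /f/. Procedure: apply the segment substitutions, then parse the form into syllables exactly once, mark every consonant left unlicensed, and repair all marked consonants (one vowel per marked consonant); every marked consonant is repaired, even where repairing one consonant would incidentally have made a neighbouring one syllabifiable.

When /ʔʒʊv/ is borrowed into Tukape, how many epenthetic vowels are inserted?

After substitution the input is /fʒʊv/.
The unsyllabifiable consonants are /f/; each receives one epenthetic vowel.

1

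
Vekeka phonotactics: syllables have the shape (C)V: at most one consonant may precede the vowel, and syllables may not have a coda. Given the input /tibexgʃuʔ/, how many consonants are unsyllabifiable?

The consonants /x/, /g/, /ʔ/ cannot be parsed into a legal (C)V syllable (no codas are permitted; onsets are limited to one consonant).

3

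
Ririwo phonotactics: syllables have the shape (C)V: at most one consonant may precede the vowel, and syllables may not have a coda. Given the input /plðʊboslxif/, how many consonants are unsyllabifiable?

5

Syllabifying with onset maximization leaves /p/, /l/, /s/, /l/, /f/ stranded (no codas are permitted; onsets are limited to one consonant).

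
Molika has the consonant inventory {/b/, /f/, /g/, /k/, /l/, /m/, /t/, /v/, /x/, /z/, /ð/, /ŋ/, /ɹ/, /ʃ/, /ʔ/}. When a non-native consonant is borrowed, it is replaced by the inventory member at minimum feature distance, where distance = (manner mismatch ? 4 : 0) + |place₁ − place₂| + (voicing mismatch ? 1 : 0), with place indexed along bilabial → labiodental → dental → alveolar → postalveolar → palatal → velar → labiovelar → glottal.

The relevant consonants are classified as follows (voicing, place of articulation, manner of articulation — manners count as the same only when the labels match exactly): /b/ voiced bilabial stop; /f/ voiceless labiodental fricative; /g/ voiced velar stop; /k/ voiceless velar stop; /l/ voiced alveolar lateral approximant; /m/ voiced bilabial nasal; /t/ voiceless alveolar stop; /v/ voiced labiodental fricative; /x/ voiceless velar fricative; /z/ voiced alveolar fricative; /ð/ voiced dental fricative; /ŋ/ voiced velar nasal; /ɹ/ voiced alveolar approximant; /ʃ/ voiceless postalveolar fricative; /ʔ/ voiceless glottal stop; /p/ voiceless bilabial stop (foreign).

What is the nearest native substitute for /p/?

b

/b/ is closest: same manner (stop), place distance 0 (bilabial→bilabial), voicing differs (+1); total 1. Next closest is /t/ at distance 3.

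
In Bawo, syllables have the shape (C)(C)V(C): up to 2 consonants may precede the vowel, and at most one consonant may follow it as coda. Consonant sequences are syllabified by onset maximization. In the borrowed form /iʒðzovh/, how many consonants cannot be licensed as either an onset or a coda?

1

Under (C)(C)V(C), the unsyllabifiable consonants are /h/ (at most one coda consonant is licensed; onsets may contain at most 2 consonants).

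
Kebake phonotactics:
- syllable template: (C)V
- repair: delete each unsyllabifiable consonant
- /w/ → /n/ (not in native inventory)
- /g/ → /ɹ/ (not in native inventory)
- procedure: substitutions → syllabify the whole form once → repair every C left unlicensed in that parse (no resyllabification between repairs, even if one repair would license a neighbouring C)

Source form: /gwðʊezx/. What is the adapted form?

ðʊe

Substitution: /g/ → /ɹ/, /w/ → /n/, giving /ɹnðʊezx/.
The consonants /ɹ/, /n/, /z/, /x/ cannot be parsed into a legal (C)V syllable (no codas are permitted; onsets are limited to one consonant).
Deletion applies to /ɹ/, /n/, /z/, /x/.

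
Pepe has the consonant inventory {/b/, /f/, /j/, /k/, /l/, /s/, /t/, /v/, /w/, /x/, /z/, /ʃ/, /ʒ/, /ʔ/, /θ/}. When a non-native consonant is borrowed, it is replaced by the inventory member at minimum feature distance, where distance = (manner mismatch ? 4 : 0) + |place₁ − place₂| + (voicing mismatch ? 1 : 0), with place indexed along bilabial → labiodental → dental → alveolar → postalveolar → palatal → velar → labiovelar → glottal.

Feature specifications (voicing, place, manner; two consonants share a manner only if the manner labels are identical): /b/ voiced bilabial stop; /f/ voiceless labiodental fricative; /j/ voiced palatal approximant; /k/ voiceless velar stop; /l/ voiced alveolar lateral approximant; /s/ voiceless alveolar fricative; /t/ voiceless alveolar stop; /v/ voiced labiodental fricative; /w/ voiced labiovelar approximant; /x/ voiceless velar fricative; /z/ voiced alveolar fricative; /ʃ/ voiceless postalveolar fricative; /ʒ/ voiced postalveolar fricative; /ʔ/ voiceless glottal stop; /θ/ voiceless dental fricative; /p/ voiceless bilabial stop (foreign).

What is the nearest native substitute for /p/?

b

/b/ is closest: same manner (stop), place distance 0 (bilabial→bilabial), voicing differs (+1); total 1. Next closest is /t/ at distance 3.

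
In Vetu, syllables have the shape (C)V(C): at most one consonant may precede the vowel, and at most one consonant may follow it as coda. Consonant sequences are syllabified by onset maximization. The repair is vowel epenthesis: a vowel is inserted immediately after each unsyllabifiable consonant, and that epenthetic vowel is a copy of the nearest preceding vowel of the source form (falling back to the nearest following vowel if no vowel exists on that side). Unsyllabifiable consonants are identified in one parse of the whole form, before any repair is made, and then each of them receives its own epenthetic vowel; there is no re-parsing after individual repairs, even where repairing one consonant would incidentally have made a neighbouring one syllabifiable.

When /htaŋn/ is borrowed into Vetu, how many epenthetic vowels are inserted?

2

The unsyllabifiable consonants are /h/, /n/; each receives one epenthetic vowel.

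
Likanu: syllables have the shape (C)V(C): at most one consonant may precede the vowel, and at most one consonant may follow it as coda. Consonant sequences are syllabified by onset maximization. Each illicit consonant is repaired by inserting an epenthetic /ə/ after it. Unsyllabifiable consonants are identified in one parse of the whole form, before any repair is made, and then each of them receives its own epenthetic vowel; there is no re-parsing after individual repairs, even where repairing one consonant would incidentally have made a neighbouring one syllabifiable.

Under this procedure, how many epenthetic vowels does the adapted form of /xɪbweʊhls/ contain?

The unsyllabifiable consonants are /l/, /s/; each receives one epenthetic vowel.

2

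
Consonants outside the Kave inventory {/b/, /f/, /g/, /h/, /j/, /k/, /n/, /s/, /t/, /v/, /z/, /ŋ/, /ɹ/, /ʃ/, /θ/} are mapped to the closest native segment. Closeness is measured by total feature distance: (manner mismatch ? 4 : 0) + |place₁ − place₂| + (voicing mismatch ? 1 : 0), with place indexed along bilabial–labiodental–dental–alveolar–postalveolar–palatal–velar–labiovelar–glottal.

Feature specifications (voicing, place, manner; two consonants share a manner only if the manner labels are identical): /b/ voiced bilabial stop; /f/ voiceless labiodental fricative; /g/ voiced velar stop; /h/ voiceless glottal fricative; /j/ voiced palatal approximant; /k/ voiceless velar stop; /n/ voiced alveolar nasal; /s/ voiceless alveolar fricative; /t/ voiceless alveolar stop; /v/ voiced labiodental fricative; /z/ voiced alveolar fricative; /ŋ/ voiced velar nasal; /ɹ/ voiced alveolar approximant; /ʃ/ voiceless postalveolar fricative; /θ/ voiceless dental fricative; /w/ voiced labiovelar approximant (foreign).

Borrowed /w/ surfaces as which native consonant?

/j/ is closest: same manner (approximant), place distance 2 (labiovelar→palatal), same voicing; total 2. Next closest is /ɹ/ at distance 4.

j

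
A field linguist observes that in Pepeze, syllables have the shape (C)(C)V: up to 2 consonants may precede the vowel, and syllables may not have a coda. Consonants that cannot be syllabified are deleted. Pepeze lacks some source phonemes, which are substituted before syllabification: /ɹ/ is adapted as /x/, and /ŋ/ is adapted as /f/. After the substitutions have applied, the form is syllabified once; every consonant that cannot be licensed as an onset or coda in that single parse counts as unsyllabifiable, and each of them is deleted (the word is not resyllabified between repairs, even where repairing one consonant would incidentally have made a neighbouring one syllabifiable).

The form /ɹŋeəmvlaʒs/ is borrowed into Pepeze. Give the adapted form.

xfeəvla

Substitution: /ɹ/ → /x/, /ŋ/ → /f/, giving /xfeəmvlaʒs/.
Under (C)(C)V, the unsyllabifiable consonants are /m/, /ʒ/, /s/ (no codas are permitted; onsets may contain at most 2 consonants).
Deletion applies to /m/, /ʒ/, /s/.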